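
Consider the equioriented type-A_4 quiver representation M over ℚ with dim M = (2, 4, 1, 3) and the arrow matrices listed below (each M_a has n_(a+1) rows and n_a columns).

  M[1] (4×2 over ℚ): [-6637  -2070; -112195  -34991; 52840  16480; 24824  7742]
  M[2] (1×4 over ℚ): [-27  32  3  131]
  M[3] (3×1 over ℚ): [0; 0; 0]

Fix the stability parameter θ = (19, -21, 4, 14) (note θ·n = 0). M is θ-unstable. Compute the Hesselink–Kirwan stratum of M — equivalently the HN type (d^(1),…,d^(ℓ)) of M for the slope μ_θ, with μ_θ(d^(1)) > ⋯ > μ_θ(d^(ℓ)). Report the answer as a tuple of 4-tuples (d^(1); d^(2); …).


Interval decomposition of M: I[1,2], I[1,3], I[2,2]^2, I[4,4]^3.
HN type (ℓ=4): μ^(1)=14; μ^(2)=4; μ^(3)=-1; μ^(4)=-21

((0, 0, 0, 3); (0, 0, 1, 0); (2, 2, 0, 0); (0, 2, 0, 0))


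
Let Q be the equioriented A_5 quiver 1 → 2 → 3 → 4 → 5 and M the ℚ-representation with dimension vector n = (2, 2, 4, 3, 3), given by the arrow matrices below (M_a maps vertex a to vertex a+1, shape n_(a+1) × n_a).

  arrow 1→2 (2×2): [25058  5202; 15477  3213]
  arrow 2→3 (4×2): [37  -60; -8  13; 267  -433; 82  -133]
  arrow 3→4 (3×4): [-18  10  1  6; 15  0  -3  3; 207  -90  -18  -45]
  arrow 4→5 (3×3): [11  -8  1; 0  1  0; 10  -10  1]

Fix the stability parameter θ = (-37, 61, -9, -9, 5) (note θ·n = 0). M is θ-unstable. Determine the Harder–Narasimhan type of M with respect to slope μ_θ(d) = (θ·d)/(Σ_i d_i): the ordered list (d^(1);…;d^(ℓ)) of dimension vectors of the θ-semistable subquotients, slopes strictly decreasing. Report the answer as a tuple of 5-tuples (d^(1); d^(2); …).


Via rank(M_{q-1}∘⋯∘M_p): M ≅ I[1,1], I[1,5], I[2,3], I[3,3], I[3,5], I[4,5].
μ_θ-semistable layers: μ^(1)=26; μ^(2)=12; μ^(3)=5; μ^(4)=-9; μ^(5)=-37

((0, 1, 1, 0, 0); (0, 1, 1, 1, 1); (0, 0, 0, 0, 2); (0, 0, 2, 2, 0); (2, 0, 0, 0, 0))


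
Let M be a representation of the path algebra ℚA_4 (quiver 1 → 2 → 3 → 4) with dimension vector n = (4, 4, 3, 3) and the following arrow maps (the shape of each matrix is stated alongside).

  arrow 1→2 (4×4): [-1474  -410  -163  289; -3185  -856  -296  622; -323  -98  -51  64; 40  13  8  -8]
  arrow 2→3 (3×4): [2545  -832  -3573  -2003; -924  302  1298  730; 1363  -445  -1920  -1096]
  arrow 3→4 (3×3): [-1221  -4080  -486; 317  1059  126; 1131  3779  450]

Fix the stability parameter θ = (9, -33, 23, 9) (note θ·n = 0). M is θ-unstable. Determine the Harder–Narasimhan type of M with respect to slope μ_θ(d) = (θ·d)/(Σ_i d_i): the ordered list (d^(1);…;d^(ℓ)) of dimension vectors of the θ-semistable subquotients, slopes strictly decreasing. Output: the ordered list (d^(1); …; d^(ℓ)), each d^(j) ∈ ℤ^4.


Barcode: M ≅ I[1,2], I[1,3], I[1,4]^2, I[4,4]. HN layers by μ_θ (4 steps, strictly decreasing):
  μ^(1)=23; μ^(2)=16; μ^(3)=9; μ^(4)=-12

((0, 0, 1, 0); (0, 0, 2, 2); (0, 0, 0, 1); (4, 4, 0, 0))


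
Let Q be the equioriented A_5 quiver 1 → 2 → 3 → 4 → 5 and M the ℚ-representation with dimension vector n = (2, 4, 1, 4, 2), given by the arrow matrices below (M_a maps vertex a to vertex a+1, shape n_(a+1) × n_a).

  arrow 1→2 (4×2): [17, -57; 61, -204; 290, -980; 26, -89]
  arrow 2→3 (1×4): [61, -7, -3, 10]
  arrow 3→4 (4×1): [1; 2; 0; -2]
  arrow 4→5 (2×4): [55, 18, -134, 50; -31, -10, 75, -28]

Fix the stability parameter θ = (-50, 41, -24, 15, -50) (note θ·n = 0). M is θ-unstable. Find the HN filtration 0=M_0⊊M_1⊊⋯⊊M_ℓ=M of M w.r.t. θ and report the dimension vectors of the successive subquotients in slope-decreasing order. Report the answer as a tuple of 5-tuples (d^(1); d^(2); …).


Barcode: M ≅ I[1,2], I[1,5], I[2,2]^2, I[4,4]^2, I[4,5]. HN layers by μ_θ (5 steps, strictly decreasing):
  μ^(1)=41; μ^(2)=15; μ^(3)=-9/2; μ^(4)=-35/2; μ^(5)=-50

((0, 3, 0, 0, 0); (0, 0, 0, 2, 0); (0, 1, 1, 1, 1); (0, 0, 0, 1, 1); (2, 0, 0, 0, 0))


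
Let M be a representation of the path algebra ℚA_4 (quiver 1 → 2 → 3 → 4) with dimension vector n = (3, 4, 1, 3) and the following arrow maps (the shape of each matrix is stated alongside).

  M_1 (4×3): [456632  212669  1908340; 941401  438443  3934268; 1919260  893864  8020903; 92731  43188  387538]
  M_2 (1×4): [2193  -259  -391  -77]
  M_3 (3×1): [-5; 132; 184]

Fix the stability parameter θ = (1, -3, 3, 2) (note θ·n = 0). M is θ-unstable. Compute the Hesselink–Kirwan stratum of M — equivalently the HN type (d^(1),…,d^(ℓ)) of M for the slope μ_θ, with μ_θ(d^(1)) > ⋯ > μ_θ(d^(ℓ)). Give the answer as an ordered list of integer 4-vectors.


Via rank(M_{q-1}∘⋯∘M_p): M ≅ I[1,2]^2, I[1,4], I[2,2], I[4,4]^2.
μ_θ-semistable layers: μ^(1)=5/2; μ^(2)=2; μ^(3)=-1; μ^(4)=-3

((0, 0, 1, 1); (0, 0, 0, 2); (3, 3, 0, 0); (0, 1, 0, 0))


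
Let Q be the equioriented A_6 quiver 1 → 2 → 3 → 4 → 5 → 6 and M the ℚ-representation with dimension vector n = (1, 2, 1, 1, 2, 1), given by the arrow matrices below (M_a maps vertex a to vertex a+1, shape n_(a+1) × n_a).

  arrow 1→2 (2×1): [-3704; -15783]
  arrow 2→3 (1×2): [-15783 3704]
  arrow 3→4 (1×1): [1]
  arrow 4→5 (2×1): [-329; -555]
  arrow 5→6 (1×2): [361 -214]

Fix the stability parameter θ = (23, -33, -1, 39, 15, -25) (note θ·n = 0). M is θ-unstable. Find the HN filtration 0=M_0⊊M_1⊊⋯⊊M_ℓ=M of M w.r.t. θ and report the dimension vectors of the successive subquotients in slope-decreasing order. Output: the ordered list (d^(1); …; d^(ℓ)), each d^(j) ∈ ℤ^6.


Barcode: M ≅ I[1,2], I[2,6], I[5,5]. HN layers by μ_θ (5 steps, strictly decreasing):
  μ^(1)=15; μ^(2)=29/3; μ^(3)=-1; μ^(4)=-5; μ^(5)=-33

((0, 0, 0, 0, 1, 0); (0, 0, 0, 1, 1, 1); (0, 0, 1, 0, 0, 0); (1, 1, 0, 0, 0, 0); (0, 1, 0, 0, 0, 0))


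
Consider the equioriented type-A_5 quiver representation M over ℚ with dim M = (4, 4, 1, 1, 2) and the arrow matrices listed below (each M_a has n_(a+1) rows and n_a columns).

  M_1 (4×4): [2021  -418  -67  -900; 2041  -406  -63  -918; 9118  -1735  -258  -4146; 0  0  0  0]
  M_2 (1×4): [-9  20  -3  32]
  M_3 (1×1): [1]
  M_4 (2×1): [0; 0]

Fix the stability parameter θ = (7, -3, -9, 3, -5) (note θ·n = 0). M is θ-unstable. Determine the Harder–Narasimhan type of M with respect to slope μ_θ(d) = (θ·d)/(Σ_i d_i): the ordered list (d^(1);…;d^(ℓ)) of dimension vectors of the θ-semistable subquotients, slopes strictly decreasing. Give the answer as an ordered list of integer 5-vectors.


Barcode: M ≅ I[1,1], I[1,2]^2, I[1,4], I[2,2], I[5,5]^2. HN layers by μ_θ (6 steps, strictly decreasing):
  μ^(1)=7; μ^(2)=3; μ^(3)=2; μ^(4)=-5/3; μ^(5)=-3; μ^(6)=-5

((1, 0, 0, 0, 0); (0, 0, 0, 1, 0); (2, 2, 0, 0, 0); (1, 1, 1, 0, 0); (0, 1, 0, 0, 0); (0, 0, 0, 0, 2))


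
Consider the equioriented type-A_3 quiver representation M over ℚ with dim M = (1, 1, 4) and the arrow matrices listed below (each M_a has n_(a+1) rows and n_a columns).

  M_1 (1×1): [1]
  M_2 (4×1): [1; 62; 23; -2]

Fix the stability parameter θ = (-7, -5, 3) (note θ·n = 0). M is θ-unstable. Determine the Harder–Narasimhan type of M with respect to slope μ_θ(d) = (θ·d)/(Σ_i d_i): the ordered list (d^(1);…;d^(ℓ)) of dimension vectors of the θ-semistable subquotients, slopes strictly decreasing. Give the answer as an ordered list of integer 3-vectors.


Via rank(M_{q-1}∘⋯∘M_p): M ≅ I[1,3], I[3,3]^3.
μ_θ-semistable layers: μ^(1)=3; μ^(2)=-5; μ^(3)=-7

((0, 0, 4); (0, 1, 0); (1, 0, 0))


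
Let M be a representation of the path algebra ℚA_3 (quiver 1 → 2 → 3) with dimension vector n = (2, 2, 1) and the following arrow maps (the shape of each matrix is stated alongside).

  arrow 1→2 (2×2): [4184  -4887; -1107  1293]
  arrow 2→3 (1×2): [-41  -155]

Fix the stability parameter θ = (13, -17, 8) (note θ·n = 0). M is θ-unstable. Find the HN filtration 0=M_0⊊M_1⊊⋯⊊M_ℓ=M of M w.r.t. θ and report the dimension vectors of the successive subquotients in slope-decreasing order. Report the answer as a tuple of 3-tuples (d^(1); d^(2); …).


Interval decomposition of M: I[1,2], I[1,3].
HN type (ℓ=2): μ^(1)=8; μ^(2)=-2

((0, 0, 1); (2, 2, 0))


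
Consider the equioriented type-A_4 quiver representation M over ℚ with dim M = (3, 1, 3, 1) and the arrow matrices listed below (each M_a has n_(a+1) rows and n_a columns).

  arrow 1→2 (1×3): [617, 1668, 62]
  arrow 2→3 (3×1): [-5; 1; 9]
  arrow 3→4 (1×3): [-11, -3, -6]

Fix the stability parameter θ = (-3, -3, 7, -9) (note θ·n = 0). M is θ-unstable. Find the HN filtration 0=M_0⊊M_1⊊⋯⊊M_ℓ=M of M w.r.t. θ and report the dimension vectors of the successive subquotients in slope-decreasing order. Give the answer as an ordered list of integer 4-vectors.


Interval decomposition of M: I[1,1]^2, I[1,4], I[3,3]^2.
HN type (ℓ=3): μ^(1)=7; μ^(2)=-1; μ^(3)=-3

((0, 0, 2, 0); (0, 0, 1, 1); (3, 1, 0, 0))


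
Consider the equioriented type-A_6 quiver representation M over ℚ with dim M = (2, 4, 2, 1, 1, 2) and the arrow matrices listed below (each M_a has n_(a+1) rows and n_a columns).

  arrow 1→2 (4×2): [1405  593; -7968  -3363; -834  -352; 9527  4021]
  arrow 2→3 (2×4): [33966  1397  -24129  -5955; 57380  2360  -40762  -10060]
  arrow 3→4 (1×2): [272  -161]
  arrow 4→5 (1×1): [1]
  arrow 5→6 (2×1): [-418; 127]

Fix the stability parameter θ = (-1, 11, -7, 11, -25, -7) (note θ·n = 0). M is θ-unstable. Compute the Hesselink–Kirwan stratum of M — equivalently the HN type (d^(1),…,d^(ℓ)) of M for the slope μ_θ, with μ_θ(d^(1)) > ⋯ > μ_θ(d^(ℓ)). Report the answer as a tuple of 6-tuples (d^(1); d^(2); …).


Interval decomposition of M: I[1,2], I[1,6], I[2,2], I[2,3], I[6,6].
HN type (ℓ=5): μ^(1)=11; μ^(2)=2; μ^(3)=-1; μ^(4)=-3; μ^(5)=-7

((0, 2, 0, 0, 0, 0); (0, 1, 1, 0, 0, 0); (1, 0, 0, 0, 0, 0); (1, 1, 1, 1, 1, 1); (0, 0, 0, 0, 0, 1))


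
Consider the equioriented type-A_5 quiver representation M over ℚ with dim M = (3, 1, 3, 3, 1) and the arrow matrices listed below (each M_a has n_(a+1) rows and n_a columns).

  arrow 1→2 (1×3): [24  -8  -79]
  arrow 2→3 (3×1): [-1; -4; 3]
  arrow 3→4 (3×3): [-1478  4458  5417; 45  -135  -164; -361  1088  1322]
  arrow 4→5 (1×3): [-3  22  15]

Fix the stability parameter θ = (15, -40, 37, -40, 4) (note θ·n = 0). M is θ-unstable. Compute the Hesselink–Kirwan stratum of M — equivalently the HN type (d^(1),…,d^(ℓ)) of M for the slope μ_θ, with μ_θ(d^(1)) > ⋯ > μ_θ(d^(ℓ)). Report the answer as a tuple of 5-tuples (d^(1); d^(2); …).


Barcode: M ≅ I[1,1]^2, I[1,4], I[3,4], I[3,5]. HN layers by μ_θ (4 steps, strictly decreasing):
  μ^(1)=15; μ^(2)=4; μ^(3)=-3/2; μ^(4)=-25/2

((2, 0, 0, 0, 0); (0, 0, 0, 0, 1); (0, 0, 3, 3, 0); (1, 1, 0, 0, 0))


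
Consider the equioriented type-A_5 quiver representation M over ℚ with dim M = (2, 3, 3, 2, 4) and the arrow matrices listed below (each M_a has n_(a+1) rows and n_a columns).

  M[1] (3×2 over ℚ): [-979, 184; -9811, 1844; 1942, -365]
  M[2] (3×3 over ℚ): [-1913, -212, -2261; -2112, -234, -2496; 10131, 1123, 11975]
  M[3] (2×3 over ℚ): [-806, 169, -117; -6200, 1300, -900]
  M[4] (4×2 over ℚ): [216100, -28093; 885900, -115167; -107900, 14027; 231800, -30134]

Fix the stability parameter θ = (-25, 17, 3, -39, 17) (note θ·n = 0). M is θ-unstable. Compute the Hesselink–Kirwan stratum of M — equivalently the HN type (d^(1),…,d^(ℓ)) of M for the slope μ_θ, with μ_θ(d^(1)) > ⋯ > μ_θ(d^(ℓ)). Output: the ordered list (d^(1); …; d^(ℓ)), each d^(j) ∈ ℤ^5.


Interval decomposition of M: I[1,3], I[1,4], I[2,2], I[3,3], I[4,5], I[5,5]^3.
HN type (ℓ=6): μ^(1)=17; μ^(2)=10; μ^(3)=3; μ^(4)=-19/3; μ^(5)=-25; μ^(6)=-39

((0, 1, 0, 0, 4); (0, 1, 1, 0, 0); (0, 0, 1, 0, 0); (0, 1, 1, 1, 0); (2, 0, 0, 0, 0); (0, 0, 0, 1, 0))


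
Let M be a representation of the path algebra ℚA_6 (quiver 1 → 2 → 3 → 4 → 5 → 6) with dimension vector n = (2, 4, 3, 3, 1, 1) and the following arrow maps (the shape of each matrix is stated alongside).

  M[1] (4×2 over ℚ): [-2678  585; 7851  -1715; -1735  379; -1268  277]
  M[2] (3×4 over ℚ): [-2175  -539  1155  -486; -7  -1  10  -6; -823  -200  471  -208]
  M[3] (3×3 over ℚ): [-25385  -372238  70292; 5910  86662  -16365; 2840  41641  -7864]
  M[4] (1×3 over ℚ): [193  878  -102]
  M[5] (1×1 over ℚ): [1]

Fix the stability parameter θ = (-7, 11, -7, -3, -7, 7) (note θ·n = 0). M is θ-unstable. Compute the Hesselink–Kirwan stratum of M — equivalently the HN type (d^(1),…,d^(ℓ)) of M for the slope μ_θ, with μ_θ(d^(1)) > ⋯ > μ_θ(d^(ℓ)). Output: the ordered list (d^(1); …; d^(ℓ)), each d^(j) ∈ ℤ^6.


Via rank(M_{q-1}∘⋯∘M_p): M ≅ I[1,4], I[1,6], I[2,2], I[2,4].
μ_θ-semistable layers: μ^(1)=11; μ^(2)=7; μ^(3)=1/3; μ^(4)=-3/2; μ^(5)=-7

((0, 1, 0, 0, 0, 0); (0, 0, 0, 0, 0, 1); (0, 2, 2, 2, 0, 0); (0, 1, 1, 1, 1, 0); (2, 0, 0, 0, 0, 0))


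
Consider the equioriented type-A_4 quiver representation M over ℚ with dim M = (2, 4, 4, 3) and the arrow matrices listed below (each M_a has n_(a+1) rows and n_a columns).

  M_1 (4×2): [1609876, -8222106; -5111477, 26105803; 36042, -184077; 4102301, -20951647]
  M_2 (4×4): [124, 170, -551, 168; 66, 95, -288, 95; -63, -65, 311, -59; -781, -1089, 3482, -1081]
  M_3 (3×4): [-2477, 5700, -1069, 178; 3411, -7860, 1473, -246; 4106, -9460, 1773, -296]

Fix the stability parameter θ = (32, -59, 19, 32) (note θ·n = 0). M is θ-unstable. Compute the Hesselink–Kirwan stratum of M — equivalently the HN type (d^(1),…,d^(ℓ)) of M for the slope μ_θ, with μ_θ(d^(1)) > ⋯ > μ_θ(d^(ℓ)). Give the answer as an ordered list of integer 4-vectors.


Via rank(M_{q-1}∘⋯∘M_p): M ≅ I[1,2], I[1,4], I[2,3], I[2,4], I[3,3], I[4,4].
μ_θ-semistable layers: μ^(1)=32; μ^(2)=19; μ^(3)=-27/2; μ^(4)=-59

((0, 0, 0, 3); (0, 0, 4, 0); (2, 2, 0, 0); (0, 2, 0, 0))


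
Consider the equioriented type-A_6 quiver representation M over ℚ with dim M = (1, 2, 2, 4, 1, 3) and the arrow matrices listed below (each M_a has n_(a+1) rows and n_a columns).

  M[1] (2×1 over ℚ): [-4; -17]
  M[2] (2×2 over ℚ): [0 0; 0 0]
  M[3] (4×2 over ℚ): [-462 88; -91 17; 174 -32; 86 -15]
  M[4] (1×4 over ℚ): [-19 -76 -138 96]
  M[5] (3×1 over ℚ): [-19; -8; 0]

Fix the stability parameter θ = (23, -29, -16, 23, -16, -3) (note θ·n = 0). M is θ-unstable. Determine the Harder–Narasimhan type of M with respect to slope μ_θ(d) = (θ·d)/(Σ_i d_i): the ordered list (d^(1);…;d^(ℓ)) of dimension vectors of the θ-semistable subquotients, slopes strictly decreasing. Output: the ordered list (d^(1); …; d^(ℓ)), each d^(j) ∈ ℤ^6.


Barcode: M ≅ I[1,2], I[2,2], I[3,4], I[3,6], I[4,4]^2, I[6,6]^2. HN layers by μ_θ (5 steps, strictly decreasing):
  μ^(1)=23; μ^(2)=4/3; μ^(3)=-3; μ^(4)=-16; μ^(5)=-29

((0, 0, 0, 3, 0, 0); (0, 0, 0, 1, 1, 1); (1, 1, 0, 0, 0, 2); (0, 0, 2, 0, 0, 0); (0, 1, 0, 0, 0, 0))


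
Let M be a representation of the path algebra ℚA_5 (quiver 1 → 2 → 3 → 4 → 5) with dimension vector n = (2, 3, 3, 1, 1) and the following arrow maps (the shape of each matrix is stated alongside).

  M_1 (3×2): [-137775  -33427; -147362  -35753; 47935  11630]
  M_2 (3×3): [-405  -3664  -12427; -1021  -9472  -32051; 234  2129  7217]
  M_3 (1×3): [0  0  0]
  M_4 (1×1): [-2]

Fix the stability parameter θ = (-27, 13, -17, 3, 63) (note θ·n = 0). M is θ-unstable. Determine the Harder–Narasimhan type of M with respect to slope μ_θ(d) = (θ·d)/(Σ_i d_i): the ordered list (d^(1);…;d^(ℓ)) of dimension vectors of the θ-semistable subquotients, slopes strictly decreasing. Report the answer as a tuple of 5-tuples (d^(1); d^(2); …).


Barcode: M ≅ I[1,3]^2, I[2,2], I[3,3], I[4,5]. HN layers by μ_θ (6 steps, strictly decreasing):
  μ^(1)=63; μ^(2)=13; μ^(3)=3; μ^(4)=-2; μ^(5)=-17; μ^(6)=-27

((0, 0, 0, 0, 1); (0, 1, 0, 0, 0); (0, 0, 0, 1, 0); (0, 2, 2, 0, 0); (0, 0, 1, 0, 0); (2, 0, 0, 0, 0))


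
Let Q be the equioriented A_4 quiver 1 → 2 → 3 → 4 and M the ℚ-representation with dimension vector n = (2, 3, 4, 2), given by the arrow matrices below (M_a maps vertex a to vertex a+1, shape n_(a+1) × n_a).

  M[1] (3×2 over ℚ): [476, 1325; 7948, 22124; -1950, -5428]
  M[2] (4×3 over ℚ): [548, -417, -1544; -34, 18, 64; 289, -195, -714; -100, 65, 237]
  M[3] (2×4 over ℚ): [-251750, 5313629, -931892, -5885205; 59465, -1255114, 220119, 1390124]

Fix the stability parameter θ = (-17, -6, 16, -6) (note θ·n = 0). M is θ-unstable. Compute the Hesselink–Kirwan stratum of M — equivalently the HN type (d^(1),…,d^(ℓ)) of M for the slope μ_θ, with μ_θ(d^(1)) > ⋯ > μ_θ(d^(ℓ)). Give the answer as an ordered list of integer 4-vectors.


Via rank(M_{q-1}∘⋯∘M_p): M ≅ I[1,4]^2, I[2,3], I[3,3].
μ_θ-semistable layers: μ^(1)=16; μ^(2)=5; μ^(3)=-6; μ^(4)=-17

((0, 0, 2, 0); (0, 0, 2, 2); (0, 3, 0, 0); (2, 0, 0, 0))


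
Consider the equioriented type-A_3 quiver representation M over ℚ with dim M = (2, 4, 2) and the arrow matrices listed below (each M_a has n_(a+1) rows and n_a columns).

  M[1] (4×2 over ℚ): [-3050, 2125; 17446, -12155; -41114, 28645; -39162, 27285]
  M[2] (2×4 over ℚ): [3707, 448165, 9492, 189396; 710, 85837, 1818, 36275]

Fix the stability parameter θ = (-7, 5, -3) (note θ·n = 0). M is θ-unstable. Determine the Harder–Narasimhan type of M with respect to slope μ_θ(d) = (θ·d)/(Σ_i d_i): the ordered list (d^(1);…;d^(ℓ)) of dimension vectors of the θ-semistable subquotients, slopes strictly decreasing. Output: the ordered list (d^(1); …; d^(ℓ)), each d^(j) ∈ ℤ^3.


Interval decomposition of M: I[1,1], I[1,2], I[2,2], I[2,3]^2.
HN type (ℓ=3): μ^(1)=5; μ^(2)=1; μ^(3)=-7

((0, 2, 0); (0, 2, 2); (2, 0, 0))


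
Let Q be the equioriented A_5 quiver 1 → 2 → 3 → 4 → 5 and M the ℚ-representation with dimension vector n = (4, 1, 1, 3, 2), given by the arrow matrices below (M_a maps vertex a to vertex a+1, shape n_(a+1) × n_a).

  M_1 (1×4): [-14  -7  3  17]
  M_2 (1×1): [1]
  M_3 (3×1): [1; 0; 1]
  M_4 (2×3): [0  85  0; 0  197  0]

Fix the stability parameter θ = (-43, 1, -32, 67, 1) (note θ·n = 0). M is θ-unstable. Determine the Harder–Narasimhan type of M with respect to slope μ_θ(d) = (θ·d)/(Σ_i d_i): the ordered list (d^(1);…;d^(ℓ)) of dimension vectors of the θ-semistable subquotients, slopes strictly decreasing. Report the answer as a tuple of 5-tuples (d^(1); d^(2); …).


Barcode: M ≅ I[1,1]^3, I[1,4], I[4,4], I[4,5], I[5,5]. HN layers by μ_θ (5 steps, strictly decreasing):
  μ^(1)=67; μ^(2)=34; μ^(3)=1; μ^(4)=-31/2; μ^(5)=-43

((0, 0, 0, 2, 0); (0, 0, 0, 1, 1); (0, 0, 0, 0, 1); (0, 1, 1, 0, 0); (4, 0, 0, 0, 0))


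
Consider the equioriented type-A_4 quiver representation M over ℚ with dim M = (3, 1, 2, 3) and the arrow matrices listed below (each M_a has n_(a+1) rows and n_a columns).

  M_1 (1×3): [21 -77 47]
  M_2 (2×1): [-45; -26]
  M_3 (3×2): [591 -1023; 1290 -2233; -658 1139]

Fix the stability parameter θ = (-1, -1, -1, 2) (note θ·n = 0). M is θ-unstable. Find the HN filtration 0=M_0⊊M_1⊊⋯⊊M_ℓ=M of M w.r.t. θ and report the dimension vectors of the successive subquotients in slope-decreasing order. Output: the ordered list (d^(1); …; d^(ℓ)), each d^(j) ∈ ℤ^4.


Barcode: M ≅ I[1,1]^2, I[1,4], I[3,4], I[4,4]. HN layers by μ_θ (2 steps, strictly decreasing):
  μ^(1)=2; μ^(2)=-1

((0, 0, 0, 3); (3, 1, 2, 0))


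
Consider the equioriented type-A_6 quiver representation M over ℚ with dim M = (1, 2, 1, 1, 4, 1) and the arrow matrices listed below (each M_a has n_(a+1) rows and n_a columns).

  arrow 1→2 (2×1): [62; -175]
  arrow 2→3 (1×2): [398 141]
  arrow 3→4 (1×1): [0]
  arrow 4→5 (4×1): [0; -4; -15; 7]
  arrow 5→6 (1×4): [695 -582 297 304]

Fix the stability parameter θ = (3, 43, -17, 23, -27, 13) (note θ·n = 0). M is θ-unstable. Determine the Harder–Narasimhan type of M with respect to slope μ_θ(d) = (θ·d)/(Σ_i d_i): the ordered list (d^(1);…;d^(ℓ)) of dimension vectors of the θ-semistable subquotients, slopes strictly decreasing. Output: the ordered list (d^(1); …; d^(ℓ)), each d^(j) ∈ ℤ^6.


Via rank(M_{q-1}∘⋯∘M_p): M ≅ I[1,3], I[2,2], I[4,6], I[5,5]^3.
μ_θ-semistable layers: μ^(1)=43; μ^(2)=13; μ^(3)=3; μ^(4)=-2; μ^(5)=-27

((0, 1, 0, 0, 0, 0); (0, 1, 1, 0, 0, 1); (1, 0, 0, 0, 0, 0); (0, 0, 0, 1, 1, 0); (0, 0, 0, 0, 3, 0))


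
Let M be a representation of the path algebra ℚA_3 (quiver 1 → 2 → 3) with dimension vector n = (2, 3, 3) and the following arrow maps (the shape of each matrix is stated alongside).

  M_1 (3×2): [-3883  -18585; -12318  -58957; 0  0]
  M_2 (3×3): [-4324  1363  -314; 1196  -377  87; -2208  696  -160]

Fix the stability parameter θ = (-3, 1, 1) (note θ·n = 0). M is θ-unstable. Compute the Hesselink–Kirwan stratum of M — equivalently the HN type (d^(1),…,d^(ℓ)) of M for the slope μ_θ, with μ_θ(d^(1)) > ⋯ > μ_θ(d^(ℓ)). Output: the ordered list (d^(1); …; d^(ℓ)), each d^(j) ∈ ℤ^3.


Barcode: M ≅ I[1,2], I[1,3], I[2,3], I[3,3]. HN layers by μ_θ (2 steps, strictly decreasing):
  μ^(1)=1; μ^(2)=-3

((0, 3, 3); (2, 0, 0))


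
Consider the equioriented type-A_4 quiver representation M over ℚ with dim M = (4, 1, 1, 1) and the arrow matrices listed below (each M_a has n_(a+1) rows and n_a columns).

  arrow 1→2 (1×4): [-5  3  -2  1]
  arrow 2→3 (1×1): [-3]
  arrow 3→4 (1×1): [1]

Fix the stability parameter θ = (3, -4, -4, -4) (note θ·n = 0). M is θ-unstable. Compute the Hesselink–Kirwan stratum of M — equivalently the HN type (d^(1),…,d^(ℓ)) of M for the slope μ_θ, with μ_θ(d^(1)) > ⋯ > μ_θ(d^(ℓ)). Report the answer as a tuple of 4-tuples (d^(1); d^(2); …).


Via rank(M_{q-1}∘⋯∘M_p): M ≅ I[1,1]^3, I[1,4].
μ_θ-semistable layers: μ^(1)=3; μ^(2)=-9/4

((3, 0, 0, 0); (1, 1, 1, 1))


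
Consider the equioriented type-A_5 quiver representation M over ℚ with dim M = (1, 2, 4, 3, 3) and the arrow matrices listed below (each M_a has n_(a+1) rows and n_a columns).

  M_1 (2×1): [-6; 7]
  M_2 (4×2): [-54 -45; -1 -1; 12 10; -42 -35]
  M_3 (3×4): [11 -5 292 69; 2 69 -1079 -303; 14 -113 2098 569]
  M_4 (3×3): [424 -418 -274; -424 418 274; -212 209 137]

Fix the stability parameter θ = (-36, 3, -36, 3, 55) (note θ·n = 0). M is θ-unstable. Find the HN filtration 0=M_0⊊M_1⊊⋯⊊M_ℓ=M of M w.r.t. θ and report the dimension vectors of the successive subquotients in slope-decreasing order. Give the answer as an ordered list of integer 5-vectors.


Barcode: M ≅ I[1,4], I[2,4], I[3,3], I[3,5], I[5,5]^2. HN layers by μ_θ (4 steps, strictly decreasing):
  μ^(1)=55; μ^(2)=3; μ^(3)=-33/2; μ^(4)=-36

((0, 0, 0, 0, 3); (0, 0, 0, 3, 0); (0, 2, 2, 0, 0); (1, 0, 2, 0, 0))


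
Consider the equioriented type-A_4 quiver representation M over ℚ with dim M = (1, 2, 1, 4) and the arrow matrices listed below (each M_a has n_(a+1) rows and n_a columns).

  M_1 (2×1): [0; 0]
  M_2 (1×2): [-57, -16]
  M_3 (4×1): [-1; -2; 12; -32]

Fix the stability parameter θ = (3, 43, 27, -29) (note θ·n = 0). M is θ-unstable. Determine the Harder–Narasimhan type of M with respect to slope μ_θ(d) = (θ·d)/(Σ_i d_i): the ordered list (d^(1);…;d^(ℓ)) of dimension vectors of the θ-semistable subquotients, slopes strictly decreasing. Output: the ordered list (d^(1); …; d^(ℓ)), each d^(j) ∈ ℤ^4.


Barcode: M ≅ I[1,1], I[2,2], I[2,4], I[4,4]^3. HN layers by μ_θ (4 steps, strictly decreasing):
  μ^(1)=43; μ^(2)=41/3; μ^(3)=3; μ^(4)=-29

((0, 1, 0, 0); (0, 1, 1, 1); (1, 0, 0, 0); (0, 0, 0, 3))


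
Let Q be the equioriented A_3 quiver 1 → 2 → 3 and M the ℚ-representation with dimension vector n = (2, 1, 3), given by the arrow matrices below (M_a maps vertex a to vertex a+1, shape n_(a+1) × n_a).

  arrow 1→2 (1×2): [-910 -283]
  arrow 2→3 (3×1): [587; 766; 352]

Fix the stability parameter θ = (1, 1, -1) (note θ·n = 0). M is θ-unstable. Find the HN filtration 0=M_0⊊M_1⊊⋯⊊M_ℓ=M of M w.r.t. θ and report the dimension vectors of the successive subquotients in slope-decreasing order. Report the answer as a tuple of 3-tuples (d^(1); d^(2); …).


Via rank(M_{q-1}∘⋯∘M_p): M ≅ I[1,1], I[1,3], I[3,3]^2.
μ_θ-semistable layers: μ^(1)=1; μ^(2)=1/3; μ^(3)=-1

((1, 0, 0); (1, 1, 1); (0, 0, 2))


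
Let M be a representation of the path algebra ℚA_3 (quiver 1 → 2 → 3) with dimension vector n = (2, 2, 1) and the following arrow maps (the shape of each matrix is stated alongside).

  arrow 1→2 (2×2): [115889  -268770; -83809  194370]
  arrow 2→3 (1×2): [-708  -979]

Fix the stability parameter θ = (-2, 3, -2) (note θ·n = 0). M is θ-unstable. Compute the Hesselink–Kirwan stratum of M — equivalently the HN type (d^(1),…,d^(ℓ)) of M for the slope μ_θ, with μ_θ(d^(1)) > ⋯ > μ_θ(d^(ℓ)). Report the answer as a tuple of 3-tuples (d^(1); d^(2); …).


Via rank(M_{q-1}∘⋯∘M_p): M ≅ I[1,1], I[1,3], I[2,2].
μ_θ-semistable layers: μ^(1)=3; μ^(2)=1/2; μ^(3)=-2

((0, 1, 0); (0, 1, 1); (2, 0, 0))


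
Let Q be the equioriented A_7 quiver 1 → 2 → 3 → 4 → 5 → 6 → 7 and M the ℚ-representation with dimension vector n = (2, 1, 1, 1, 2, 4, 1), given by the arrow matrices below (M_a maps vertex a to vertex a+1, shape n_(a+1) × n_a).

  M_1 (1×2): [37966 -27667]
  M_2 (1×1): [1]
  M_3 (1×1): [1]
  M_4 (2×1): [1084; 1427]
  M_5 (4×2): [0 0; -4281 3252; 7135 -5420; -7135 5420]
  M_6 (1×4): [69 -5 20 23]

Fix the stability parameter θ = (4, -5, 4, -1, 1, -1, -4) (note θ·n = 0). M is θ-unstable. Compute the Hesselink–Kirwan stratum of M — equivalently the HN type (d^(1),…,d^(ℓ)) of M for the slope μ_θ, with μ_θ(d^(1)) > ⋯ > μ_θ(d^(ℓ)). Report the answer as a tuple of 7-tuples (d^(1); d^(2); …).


Via rank(M_{q-1}∘⋯∘M_p): M ≅ I[1,1], I[1,5], I[5,6], I[6,6]^2, I[6,7].
μ_θ-semistable layers: μ^(1)=4; μ^(2)=4/3; μ^(3)=0; μ^(4)=-1/2; μ^(5)=-1; μ^(6)=-5/2

((1, 0, 0, 0, 0, 0, 0); (0, 0, 1, 1, 1, 0, 0); (0, 0, 0, 0, 1, 1, 0); (1, 1, 0, 0, 0, 0, 0); (0, 0, 0, 0, 0, 2, 0); (0, 0, 0, 0, 0, 1, 1))


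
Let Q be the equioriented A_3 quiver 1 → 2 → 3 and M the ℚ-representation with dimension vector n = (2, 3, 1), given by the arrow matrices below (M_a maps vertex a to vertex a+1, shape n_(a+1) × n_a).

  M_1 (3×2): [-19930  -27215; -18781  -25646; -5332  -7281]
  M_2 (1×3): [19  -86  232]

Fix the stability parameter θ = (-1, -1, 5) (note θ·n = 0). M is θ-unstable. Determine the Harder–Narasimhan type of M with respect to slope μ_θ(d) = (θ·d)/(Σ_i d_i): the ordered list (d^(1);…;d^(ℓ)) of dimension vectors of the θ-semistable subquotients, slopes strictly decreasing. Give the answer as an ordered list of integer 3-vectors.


Via rank(M_{q-1}∘⋯∘M_p): M ≅ I[1,2], I[1,3], I[2,2].
μ_θ-semistable layers: μ^(1)=5; μ^(2)=-1

((0, 0, 1); (2, 3, 0))


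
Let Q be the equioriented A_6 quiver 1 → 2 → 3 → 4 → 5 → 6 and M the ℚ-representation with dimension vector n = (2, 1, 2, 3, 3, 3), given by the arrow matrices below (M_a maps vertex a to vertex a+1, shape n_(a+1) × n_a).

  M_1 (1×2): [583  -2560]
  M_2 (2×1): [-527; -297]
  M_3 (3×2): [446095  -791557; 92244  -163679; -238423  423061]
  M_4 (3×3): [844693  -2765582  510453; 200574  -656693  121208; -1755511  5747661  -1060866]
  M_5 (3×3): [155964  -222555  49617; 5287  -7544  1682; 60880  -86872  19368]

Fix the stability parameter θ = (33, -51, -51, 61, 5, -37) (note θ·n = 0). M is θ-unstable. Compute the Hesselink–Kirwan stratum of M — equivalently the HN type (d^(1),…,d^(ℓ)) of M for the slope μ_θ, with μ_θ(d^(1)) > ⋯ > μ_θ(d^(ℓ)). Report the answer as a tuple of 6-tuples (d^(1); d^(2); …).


Interval decomposition of M: I[1,1], I[1,5], I[3,6], I[4,6], I[6,6].
HN type (ℓ=5): μ^(1)=33; μ^(2)=29/3; μ^(3)=-23; μ^(4)=-37; μ^(5)=-51

((1, 0, 0, 1, 1, 0); (0, 0, 0, 2, 2, 2); (1, 1, 1, 0, 0, 0); (0, 0, 0, 0, 0, 1); (0, 0, 1, 0, 0, 0))


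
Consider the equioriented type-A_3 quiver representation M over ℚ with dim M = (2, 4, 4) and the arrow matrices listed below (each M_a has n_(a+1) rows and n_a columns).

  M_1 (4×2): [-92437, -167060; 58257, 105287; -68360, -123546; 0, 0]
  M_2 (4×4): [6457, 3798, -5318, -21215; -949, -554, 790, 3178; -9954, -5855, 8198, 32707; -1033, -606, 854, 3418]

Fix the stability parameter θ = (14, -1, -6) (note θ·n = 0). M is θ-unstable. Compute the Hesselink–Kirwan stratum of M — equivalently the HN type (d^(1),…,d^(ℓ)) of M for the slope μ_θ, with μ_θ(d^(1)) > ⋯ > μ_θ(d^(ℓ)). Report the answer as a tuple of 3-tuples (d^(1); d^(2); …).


Via rank(M_{q-1}∘⋯∘M_p): M ≅ I[1,3]^2, I[2,2], I[2,3], I[3,3].
μ_θ-semistable layers: μ^(1)=7/3; μ^(2)=-1; μ^(3)=-7/2; μ^(4)=-6

((2, 2, 2); (0, 1, 0); (0, 1, 1); (0, 0, 1))


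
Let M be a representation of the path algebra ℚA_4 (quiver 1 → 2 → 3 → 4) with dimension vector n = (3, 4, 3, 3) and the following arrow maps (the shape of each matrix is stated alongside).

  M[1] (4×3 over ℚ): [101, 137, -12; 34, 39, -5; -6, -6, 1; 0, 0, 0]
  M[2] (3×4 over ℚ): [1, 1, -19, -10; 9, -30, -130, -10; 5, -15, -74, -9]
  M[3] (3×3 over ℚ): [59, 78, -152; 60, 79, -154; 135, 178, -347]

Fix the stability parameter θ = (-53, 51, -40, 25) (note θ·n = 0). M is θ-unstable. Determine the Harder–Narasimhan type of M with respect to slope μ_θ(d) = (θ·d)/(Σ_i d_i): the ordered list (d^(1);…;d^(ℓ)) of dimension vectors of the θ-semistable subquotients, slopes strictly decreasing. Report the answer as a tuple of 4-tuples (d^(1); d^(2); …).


Interval decomposition of M: I[1,4]^3, I[2,2].
HN type (ℓ=4): μ^(1)=51; μ^(2)=25; μ^(3)=11/2; μ^(4)=-53

((0, 1, 0, 0); (0, 0, 0, 3); (0, 3, 3, 0); (3, 0, 0, 0))


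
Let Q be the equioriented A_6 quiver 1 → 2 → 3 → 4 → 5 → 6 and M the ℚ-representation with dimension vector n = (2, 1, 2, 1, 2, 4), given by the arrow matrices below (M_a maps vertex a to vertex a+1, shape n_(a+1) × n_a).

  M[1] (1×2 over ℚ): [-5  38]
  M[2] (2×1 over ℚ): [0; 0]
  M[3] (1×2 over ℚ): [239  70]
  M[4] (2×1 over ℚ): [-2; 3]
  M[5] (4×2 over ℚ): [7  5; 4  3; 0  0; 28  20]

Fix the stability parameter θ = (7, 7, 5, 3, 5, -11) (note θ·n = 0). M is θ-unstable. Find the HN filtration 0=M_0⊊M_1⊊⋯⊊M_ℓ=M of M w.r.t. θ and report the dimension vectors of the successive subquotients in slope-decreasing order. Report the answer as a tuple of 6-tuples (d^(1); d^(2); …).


Barcode: M ≅ I[1,1], I[1,2], I[3,3], I[3,6], I[5,6], I[6,6]^2. HN layers by μ_θ (5 steps, strictly decreasing):
  μ^(1)=7; μ^(2)=5; μ^(3)=1/2; μ^(4)=-3; μ^(5)=-11

((2, 1, 0, 0, 0, 0); (0, 0, 1, 0, 0, 0); (0, 0, 1, 1, 1, 1); (0, 0, 0, 0, 1, 1); (0, 0, 0, 0, 0, 2))


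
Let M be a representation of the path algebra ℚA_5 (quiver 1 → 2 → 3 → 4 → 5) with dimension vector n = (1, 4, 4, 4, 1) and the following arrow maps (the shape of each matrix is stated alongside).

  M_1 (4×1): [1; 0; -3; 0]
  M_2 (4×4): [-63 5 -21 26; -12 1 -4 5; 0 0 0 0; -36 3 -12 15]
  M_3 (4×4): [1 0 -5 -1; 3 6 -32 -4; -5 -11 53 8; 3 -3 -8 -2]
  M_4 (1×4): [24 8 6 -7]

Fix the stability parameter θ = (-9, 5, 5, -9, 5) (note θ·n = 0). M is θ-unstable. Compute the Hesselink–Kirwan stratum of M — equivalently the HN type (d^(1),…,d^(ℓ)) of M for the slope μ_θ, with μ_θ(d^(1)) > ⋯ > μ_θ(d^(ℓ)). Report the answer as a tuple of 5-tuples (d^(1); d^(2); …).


Interval decomposition of M: I[1,2], I[2,2], I[2,4], I[2,5], I[3,4]^2.
HN type (ℓ=4): μ^(1)=5; μ^(2)=1/3; μ^(3)=-2; μ^(4)=-9

((0, 2, 0, 0, 1); (0, 2, 2, 2, 0); (0, 0, 2, 2, 0); (1, 0, 0, 0, 0))


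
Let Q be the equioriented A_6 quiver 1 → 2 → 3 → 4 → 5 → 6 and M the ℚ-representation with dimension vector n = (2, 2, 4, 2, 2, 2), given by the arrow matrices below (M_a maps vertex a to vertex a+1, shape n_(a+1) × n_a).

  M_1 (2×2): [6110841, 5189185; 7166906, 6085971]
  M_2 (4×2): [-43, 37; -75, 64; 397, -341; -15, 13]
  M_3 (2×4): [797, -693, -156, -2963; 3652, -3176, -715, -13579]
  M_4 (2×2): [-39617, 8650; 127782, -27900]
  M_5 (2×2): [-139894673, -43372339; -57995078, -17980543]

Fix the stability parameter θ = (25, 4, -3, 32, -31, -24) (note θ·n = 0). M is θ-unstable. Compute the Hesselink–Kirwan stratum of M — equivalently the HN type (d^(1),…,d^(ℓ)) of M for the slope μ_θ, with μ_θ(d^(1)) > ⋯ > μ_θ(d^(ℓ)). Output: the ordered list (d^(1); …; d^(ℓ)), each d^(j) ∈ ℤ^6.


Interval decomposition of M: I[1,3], I[1,6], I[3,3], I[3,4], I[5,6].
HN type (ℓ=6): μ^(1)=32; μ^(2)=26/3; μ^(3)=1/2; μ^(4)=-3; μ^(5)=-24; μ^(6)=-31

((0, 0, 0, 1, 0, 0); (1, 1, 1, 0, 0, 0); (1, 1, 1, 1, 1, 1); (0, 0, 2, 0, 0, 0); (0, 0, 0, 0, 0, 1); (0, 0, 0, 0, 1, 0))


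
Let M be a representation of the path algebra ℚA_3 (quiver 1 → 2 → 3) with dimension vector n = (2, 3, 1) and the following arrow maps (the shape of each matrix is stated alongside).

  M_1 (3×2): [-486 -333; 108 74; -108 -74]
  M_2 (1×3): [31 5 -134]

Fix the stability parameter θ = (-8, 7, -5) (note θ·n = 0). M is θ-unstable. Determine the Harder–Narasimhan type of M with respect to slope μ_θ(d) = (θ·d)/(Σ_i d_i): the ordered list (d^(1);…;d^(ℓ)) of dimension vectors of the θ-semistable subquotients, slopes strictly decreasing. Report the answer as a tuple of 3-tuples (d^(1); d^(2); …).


Interval decomposition of M: I[1,1], I[1,3], I[2,2]^2.
HN type (ℓ=3): μ^(1)=7; μ^(2)=1; μ^(3)=-8

((0, 2, 0); (0, 1, 1); (2, 0, 0))


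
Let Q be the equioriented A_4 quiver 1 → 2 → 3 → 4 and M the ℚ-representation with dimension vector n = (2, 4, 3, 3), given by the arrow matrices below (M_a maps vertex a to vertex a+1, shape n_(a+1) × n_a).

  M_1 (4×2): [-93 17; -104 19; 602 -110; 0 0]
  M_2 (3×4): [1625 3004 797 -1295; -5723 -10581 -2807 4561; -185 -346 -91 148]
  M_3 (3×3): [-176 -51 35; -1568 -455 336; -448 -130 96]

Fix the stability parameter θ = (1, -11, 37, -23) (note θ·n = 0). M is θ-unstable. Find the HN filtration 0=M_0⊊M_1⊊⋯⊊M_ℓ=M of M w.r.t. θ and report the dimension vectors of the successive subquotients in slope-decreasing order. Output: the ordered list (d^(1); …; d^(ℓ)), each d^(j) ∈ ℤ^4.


Interval decomposition of M: I[1,4]^2, I[2,2], I[2,3], I[4,4].
HN type (ℓ=5): μ^(1)=37; μ^(2)=7; μ^(3)=-5; μ^(4)=-11; μ^(5)=-23

((0, 0, 1, 0); (0, 0, 2, 2); (2, 2, 0, 0); (0, 2, 0, 0); (0, 0, 0, 1))


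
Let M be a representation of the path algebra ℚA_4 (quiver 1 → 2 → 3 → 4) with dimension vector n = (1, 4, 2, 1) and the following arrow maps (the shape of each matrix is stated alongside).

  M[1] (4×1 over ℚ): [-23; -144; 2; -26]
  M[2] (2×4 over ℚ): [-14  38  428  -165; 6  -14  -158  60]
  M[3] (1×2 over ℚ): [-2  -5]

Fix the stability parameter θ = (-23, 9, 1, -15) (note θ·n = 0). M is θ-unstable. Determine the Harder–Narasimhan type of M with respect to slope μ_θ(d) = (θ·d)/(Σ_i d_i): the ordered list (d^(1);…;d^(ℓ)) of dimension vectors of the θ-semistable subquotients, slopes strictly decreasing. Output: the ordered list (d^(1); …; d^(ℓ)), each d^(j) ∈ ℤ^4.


Barcode: M ≅ I[1,4], I[2,2]^2, I[2,3]. HN layers by μ_θ (4 steps, strictly decreasing):
  μ^(1)=9; μ^(2)=5; μ^(3)=-5/3; μ^(4)=-23

((0, 2, 0, 0); (0, 1, 1, 0); (0, 1, 1, 1); (1, 0, 0, 0))


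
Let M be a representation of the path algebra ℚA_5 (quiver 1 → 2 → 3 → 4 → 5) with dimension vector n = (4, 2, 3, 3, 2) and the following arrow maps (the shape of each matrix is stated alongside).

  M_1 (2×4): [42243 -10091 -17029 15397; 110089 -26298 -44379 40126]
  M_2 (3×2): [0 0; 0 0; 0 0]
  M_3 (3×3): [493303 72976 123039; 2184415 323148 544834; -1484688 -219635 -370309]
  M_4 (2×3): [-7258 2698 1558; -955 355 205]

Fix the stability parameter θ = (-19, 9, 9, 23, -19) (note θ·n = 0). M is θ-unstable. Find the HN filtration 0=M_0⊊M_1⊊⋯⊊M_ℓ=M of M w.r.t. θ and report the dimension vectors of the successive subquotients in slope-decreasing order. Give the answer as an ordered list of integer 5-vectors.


Interval decomposition of M: I[1,1]^2, I[1,2]^2, I[3,4]^2, I[3,5], I[5,5].
HN type (ℓ=4): μ^(1)=23; μ^(2)=9; μ^(3)=13/3; μ^(4)=-19

((0, 0, 0, 2, 0); (0, 2, 2, 0, 0); (0, 0, 1, 1, 1); (4, 0, 0, 0, 1))


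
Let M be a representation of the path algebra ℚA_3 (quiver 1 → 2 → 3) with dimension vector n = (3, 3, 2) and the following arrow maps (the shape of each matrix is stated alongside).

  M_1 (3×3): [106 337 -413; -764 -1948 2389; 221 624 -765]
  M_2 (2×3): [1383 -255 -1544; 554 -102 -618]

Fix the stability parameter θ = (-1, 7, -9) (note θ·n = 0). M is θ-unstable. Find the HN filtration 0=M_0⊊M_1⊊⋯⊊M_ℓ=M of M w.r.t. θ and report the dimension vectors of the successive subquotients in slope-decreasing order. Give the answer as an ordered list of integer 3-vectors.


Interval decomposition of M: I[1,2], I[1,3]^2.
HN type (ℓ=2): μ^(1)=7; μ^(2)=-1

((0, 1, 0); (3, 2, 2))


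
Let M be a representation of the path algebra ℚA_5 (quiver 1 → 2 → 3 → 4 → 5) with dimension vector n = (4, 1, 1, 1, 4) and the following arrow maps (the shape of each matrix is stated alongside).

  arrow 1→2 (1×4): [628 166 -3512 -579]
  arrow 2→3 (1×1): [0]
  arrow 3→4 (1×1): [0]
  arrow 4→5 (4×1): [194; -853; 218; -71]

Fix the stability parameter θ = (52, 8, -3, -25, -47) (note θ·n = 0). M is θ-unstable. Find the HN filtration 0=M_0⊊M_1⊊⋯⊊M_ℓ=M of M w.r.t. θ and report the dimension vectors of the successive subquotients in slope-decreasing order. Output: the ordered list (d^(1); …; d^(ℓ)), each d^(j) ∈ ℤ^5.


Via rank(M_{q-1}∘⋯∘M_p): M ≅ I[1,1]^3, I[1,2], I[3,3], I[4,5], I[5,5]^3.
μ_θ-semistable layers: μ^(1)=52; μ^(2)=30; μ^(3)=-3; μ^(4)=-36; μ^(5)=-47

((3, 0, 0, 0, 0); (1, 1, 0, 0, 0); (0, 0, 1, 0, 0); (0, 0, 0, 1, 1); (0, 0, 0, 0, 3))


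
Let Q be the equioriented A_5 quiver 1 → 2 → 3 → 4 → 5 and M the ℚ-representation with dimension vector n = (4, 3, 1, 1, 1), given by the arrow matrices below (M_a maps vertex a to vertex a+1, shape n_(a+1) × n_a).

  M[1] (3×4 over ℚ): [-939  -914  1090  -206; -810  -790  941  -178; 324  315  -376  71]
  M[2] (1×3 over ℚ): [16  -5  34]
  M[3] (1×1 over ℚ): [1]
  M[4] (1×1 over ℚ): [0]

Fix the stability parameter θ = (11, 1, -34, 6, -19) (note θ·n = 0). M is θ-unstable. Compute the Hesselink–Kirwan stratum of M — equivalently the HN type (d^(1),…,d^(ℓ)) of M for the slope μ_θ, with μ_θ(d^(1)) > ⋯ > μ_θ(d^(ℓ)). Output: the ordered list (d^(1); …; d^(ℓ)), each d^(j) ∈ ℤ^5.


Interval decomposition of M: I[1,1], I[1,2]^2, I[1,4], I[5,5].
HN type (ℓ=4): μ^(1)=11; μ^(2)=6; μ^(3)=-22/3; μ^(4)=-19

((1, 0, 0, 0, 0); (2, 2, 0, 1, 0); (1, 1, 1, 0, 0); (0, 0, 0, 0, 1))


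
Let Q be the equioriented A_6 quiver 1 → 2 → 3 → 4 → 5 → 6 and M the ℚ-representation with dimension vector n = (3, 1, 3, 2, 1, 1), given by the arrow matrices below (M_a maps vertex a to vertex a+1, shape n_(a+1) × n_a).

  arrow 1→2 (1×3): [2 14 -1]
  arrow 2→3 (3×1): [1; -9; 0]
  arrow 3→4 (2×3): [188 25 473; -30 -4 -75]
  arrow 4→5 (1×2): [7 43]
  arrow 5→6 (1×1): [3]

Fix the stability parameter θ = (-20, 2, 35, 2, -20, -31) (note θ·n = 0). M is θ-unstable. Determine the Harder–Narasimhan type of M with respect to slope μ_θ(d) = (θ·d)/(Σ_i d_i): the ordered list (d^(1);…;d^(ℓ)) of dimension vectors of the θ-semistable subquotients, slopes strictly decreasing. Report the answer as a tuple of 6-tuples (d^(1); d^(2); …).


Interval decomposition of M: I[1,1]^2, I[1,6], I[3,3], I[3,4].
HN type (ℓ=4): μ^(1)=35; μ^(2)=37/2; μ^(3)=-12/5; μ^(4)=-20

((0, 0, 1, 0, 0, 0); (0, 0, 1, 1, 0, 0); (0, 1, 1, 1, 1, 1); (3, 0, 0, 0, 0, 0))
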